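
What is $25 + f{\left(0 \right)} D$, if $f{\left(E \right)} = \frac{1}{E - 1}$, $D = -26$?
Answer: $51$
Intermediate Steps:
$f{\left(E \right)} = \frac{1}{-1 + E}$
$25 + f{\left(0 \right)} D = 25 + \frac{1}{-1 + 0} \left(-26\right) = 25 + \frac{1}{-1} \left(-26\right) = 25 - -26 = 25 + 26 = 51$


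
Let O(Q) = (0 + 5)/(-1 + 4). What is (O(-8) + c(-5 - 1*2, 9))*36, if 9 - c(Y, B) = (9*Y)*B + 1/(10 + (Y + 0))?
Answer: 20784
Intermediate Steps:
O(Q) = 5/3
c(Y, B) = 9 - 1/(10 + Y) - 9*B*Y (c(Y, B) = 9 - ((9*Y)*B + 1/(10 + (Y + 0))) = 9 - (9*B*Y + 1/(10 + Y)) = 9 - (1/(10 + Y) + 9*B*Y) = 9 + (-1/(10 + Y) - 9*B*Y) = 9 - 1/(10 + Y) - 9*B*Y)
(O(-8) + c(-5 - 1*2, 9))*36 = (5/3 + (89 + 9*(-5 - 1*2) - 90*9*(-5 - 1*2) - 9*9*(-5 - 1*2)**2)/(10 + (-5 - 1*2)))*36 = (5/3 + (89 + 9*(-5 - 2) - 90*9*(-5 - 2) - 9*9*(-5 - 2)**2)/(10 + (-5 - 2)))*36 = (5/3 + (89 + 9*(-7) - 90*9*(-7) - 9*9*(-7)**2)/(10 - 7))*36 = (5/3 + (89 - 63 + 5670 - 9*9*49)/3)*36 = (5/3 + (89 - 63 + 5670 - 3969)/3)*36 = (5/3 + (1/3)*1727)*36 = (5/3 + 1727/3)*36 = (1732/3)*36 = 20784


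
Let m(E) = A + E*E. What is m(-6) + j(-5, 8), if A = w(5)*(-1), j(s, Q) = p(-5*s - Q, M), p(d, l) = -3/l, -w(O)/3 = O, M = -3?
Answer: 52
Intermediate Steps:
w(O) = -3*O
j(s, Q) = 1 (j(s, Q) = -3/(-3) = -3*(-⅓) = 1)
A = 15 (A = -3*5*(-1) = -15*(-1) = 15)
m(E) = 15 + E² (m(E) = 15 + E*E = 15 + E²)
m(-6) + j(-5, 8) = (15 + (-6)²) + 1 = (15 + 36) + 1 = 51 + 1 = 52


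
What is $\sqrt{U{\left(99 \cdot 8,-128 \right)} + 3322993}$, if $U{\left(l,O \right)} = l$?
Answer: $\sqrt{3323785} \approx 1823.1$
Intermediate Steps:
$\sqrt{U{\left(99 \cdot 8,-128 \right)} + 3322993} = \sqrt{99 \cdot 8 + 3322993} = \sqrt{792 + 3322993} = \sqrt{3323785}$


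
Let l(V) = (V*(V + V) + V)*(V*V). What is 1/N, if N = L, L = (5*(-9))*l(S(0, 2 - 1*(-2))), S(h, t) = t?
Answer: -1/25920 ≈ -3.8580e-5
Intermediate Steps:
l(V) = V²*(V + 2*V²) (l(V) = (V*(2*V) + V)*V² = (2*V² + V)*V² = (V + 2*V²)*V² = V²*(V + 2*V²))
L = -25920 (L = (5*(-9))*((2 - 1*(-2))³*(1 + 2*(2 - 1*(-2)))) = -45*(2 + 2)³*(1 + 2*(2 + 2)) = -45*4³*(1 + 2*4) = -2880*(1 + 8) = -2880*9 = -45*576 = -25920)
N = -25920
1/N = 1/(-25920) = -1/25920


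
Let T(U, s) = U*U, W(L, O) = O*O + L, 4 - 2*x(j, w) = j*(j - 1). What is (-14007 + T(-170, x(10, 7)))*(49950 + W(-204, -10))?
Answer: 742356478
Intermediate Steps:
x(j, w) = 2 - j*(-1 + j)/2 (x(j, w) = 2 - j*(j - 1)/2 = 2 - j*(-1 + j)/2)
W(L, O) = L + O² (W(L, O) = O² + L = L + O²)
T(U, s) = U²
(-14007 + T(-170, x(10, 7)))*(49950 + W(-204, -10)) = (-14007 + (-170)²)*(49950 + (-204 + (-10)²)) = (-14007 + 28900)*(49950 + (-204 + 100)) = 14893*(49950 - 104) = 14893*49846 = 742356478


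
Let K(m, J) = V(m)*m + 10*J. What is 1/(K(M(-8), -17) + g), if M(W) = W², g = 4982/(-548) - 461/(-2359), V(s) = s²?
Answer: 646366/169325336529 ≈ 3.8173e-6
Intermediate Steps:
g = -5749955/646366 (g = 4982*(-1/548) - 461*(-1/2359) = -2491/274 + 461/2359 = -5749955/646366 ≈ -8.8958)
K(m, J) = m³ + 10*J (K(m, J) = m²*m + 10*J = m³ + 10*J)
1/(K(M(-8), -17) + g) = 1/((((-8)²)³ + 10*(-17)) - 5749955/646366) = 1/((64³ - 170) - 5749955/646366) = 1/((262144 - 170) - 5749955/646366) = 1/(261974 - 5749955/646366) = 1/(169325336529/646366) = 646366/169325336529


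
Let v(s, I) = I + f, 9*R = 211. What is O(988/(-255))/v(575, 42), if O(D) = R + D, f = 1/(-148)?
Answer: 201428/432225 ≈ 0.46603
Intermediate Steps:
f = -1/148 ≈ -0.0067568
R = 211/9 (R = (1/9)*211 = 211/9 ≈ 23.444)
v(s, I) = -1/148 + I (v(s, I) = I - 1/148 = -1/148 + I)
O(D) = 211/9 + D
O(988/(-255))/v(575, 42) = (211/9 + 988/(-255))/(-1/148 + 42) = (211/9 + 988*(-1/255))/(6215/148) = (211/9 - 988/255)*(148/6215) = (14971/765)*(148/6215) = 201428/432225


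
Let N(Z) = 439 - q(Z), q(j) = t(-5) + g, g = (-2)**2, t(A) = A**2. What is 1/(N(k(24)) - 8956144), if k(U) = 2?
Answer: -1/8955734 ≈ -1.1166e-7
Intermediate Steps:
g = 4
q(j) = 29 (q(j) = (-5)**2 + 4 = 25 + 4 = 29)
N(Z) = 410 (N(Z) = 439 - 1*29 = 439 - 29 = 410)
1/(N(k(24)) - 8956144) = 1/(410 - 8956144) = 1/(-8955734) = -1/8955734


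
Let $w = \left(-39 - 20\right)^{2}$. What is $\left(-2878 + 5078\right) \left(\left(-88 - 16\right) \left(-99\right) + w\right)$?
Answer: $30309400$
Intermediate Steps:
$w = 3481$ ($w = \left(-59\right)^{2} = 3481$)
$\left(-2878 + 5078\right) \left(\left(-88 - 16\right) \left(-99\right) + w\right) = \left(-2878 + 5078\right) \left(\left(-88 - 16\right) \left(-99\right) + 3481\right) = 2200 \left(\left(-104\right) \left(-99\right) + 3481\right) = 2200 \left(10296 + 3481\right) = 2200 \cdot 13777 = 30309400$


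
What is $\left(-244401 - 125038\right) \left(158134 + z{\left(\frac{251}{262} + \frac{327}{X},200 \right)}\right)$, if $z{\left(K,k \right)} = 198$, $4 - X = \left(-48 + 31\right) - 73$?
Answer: $-58494015748$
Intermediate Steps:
$X = 94$ ($X = 4 - \left(\left(-48 + 31\right) - 73\right) = 4 - \left(-17 - 73\right) = 4 - -90 = 4 + 90 = 94$)
$\left(-244401 - 125038\right) \left(158134 + z{\left(\frac{251}{262} + \frac{327}{X},200 \right)}\right) = \left(-244401 - 125038\right) \left(158134 + 198\right) = \left(-369439\right) 158332 = -58494015748$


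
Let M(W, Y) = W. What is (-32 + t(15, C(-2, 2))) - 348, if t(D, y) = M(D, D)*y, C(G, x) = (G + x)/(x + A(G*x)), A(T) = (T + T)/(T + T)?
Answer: -380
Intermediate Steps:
A(T) = 1 (A(T) = (2*T)/((2*T)) = (2*T)*(1/(2*T)) = 1)
C(G, x) = (G + x)/(1 + x) (C(G, x) = (G + x)/(x + 1) = (G + x)/(1 + x))
t(D, y) = D*y
(-32 + t(15, C(-2, 2))) - 348 = (-32 + 15*((-2 + 2)/(1 + 2))) - 348 = (-32 + 15*(0/3)) - 348 = (-32 + 15*((⅓)*0)) - 348 = (-32 + 15*0) - 348 = (-32 + 0) - 348 = -32 - 348 = -380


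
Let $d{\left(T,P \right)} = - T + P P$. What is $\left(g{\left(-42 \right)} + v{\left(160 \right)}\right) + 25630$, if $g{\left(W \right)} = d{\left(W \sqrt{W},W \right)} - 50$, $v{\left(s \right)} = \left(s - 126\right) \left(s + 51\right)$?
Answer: $34518 + 42 i \sqrt{42} \approx 34518.0 + 272.19 i$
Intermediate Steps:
$v{\left(s \right)} = \left(-126 + s\right) \left(51 + s\right)$
$d{\left(T,P \right)} = P^{2} - T$ ($d{\left(T,P \right)} = - T + P^{2} = P^{2} - T$)
$g{\left(W \right)} = -50 + W^{2} - W^{\frac{3}{2}}$ ($g{\left(W \right)} = \left(W^{2} - W \sqrt{W}\right) - 50 = \left(W^{2} - W^{\frac{3}{2}}\right) - 50 = -50 + W^{2} - W^{\frac{3}{2}}$)
$\left(g{\left(-42 \right)} + v{\left(160 \right)}\right) + 25630 = \left(\left(-50 + \left(-42\right)^{2} - \left(-42\right)^{\frac{3}{2}}\right) - \left(18426 - 25600\right)\right) + 25630 = \left(\left(-50 + 1764 - - 42 i \sqrt{42}\right) - -7174\right) + 25630 = \left(\left(-50 + 1764 + 42 i \sqrt{42}\right) + 7174\right) + 25630 = \left(\left(1714 + 42 i \sqrt{42}\right) + 7174\right) + 25630 = \left(8888 + 42 i \sqrt{42}\right) + 25630 = 34518 + 42 i \sqrt{42}$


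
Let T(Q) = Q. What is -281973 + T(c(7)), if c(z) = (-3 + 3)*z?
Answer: -281973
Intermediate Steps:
c(z) = 0 (c(z) = 0*z = 0)
-281973 + T(c(7)) = -281973 + 0 = -281973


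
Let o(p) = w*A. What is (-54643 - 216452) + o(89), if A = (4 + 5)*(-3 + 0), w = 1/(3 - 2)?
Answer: -271122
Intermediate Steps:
w = 1 (w = 1/1 = 1)
A = -27 (A = 9*(-3) = -27)
o(p) = -27 (o(p) = 1*(-27) = -27)
(-54643 - 216452) + o(89) = (-54643 - 216452) - 27 = -271095 - 27 = -271122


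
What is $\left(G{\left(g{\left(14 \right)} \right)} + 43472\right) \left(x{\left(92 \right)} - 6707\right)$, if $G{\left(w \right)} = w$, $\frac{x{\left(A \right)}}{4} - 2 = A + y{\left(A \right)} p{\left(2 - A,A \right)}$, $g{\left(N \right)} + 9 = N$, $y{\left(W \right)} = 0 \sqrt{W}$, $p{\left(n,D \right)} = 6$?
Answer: $-275252887$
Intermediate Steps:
$y{\left(W \right)} = 0$
$g{\left(N \right)} = -9 + N$
$x{\left(A \right)} = 8 + 4 A$ ($x{\left(A \right)} = 8 + 4 \left(A + 0 \cdot 6\right) = 8 + 4 \left(A + 0\right) = 8 + 4 A$)
$\left(G{\left(g{\left(14 \right)} \right)} + 43472\right) \left(x{\left(92 \right)} - 6707\right) = \left(\left(-9 + 14\right) + 43472\right) \left(\left(8 + 4 \cdot 92\right) - 6707\right) = \left(5 + 43472\right) \left(\left(8 + 368\right) - 6707\right) = 43477 \left(376 - 6707\right) = 43477 \left(-6331\right) = -275252887$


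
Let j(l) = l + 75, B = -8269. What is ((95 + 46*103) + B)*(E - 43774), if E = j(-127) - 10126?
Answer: 185379072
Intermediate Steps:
j(l) = 75 + l
E = -10178 (E = (75 - 127) - 10126 = -52 - 10126 = -10178)
((95 + 46*103) + B)*(E - 43774) = ((95 + 46*103) - 8269)*(-10178 - 43774) = ((95 + 4738) - 8269)*(-53952) = (4833 - 8269)*(-53952) = -3436*(-53952) = 185379072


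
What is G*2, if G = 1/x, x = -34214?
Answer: -1/17107 ≈ -5.8456e-5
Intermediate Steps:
G = -1/34214 (G = 1/(-34214) = -1/34214 ≈ -2.9228e-5)
G*2 = -1/34214*2 = -1/17107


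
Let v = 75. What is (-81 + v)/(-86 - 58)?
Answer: 1/24 ≈ 0.041667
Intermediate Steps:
(-81 + v)/(-86 - 58) = (-81 + 75)/(-86 - 58) = -6/(-144) = -6*(-1/144) = 1/24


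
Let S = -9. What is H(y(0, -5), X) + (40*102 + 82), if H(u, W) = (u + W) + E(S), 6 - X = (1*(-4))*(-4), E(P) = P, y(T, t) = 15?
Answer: 4158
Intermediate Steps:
X = -10 (X = 6 - 1*(-4)*(-4) = 6 - (-4)*(-4) = 6 - 1*16 = 6 - 16 = -10)
H(u, W) = -9 + W + u (H(u, W) = (u + W) - 9 = (W + u) - 9 = -9 + W + u)
H(y(0, -5), X) + (40*102 + 82) = (-9 - 10 + 15) + (40*102 + 82) = -4 + (4080 + 82) = -4 + 4162 = 4158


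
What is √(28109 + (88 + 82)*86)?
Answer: √42729 ≈ 206.71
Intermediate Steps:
√(28109 + (88 + 82)*86) = √(28109 + 170*86) = √(28109 + 14620) = √42729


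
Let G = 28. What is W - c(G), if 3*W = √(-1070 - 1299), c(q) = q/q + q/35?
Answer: -9/5 + I*√2369/3 ≈ -1.8 + 16.224*I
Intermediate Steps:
c(q) = 1 + q/35 (c(q) = 1 + q*(1/35) = 1 + q/35)
W = I*√2369/3 (W = √(-1070 - 1299)/3 = √(-2369)/3 = (I*√2369)/3 = I*√2369/3 ≈ 16.224*I)
W - c(G) = I*√2369/3 - (1 + (1/35)*28) = I*√2369/3 - (1 + ⅘) = I*√2369/3 - 1*9/5 = I*√2369/3 - 9/5 = -9/5 + I*√2369/3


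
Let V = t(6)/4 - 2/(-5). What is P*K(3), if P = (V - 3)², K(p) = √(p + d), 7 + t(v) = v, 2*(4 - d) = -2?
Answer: 3249*√2/200 ≈ 22.974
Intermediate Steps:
d = 5 (d = 4 - ½*(-2) = 4 + 1 = 5)
t(v) = -7 + v
V = 3/20 (V = (-7 + 6)/4 - 2/(-5) = -1*¼ - 2*(-⅕) = -¼ + ⅖ = 3/20 ≈ 0.15000)
K(p) = √(5 + p) (K(p) = √(p + 5) = √(5 + p))
P = 3249/400 (P = (3/20 - 3)² = (-57/20)² = 3249/400 ≈ 8.1225)
P*K(3) = 3249*√(5 + 3)/400 = 3249*√8/400 = 3249*(2*√2)/400 = 3249*√2/200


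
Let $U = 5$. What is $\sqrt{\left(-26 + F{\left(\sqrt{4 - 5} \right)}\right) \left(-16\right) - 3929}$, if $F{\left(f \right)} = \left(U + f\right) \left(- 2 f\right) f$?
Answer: $\sqrt{-3673 - 32 i} \approx 0.264 - 60.606 i$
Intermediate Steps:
$F{\left(f \right)} = - 2 f^{2} \left(5 + f\right)$ ($F{\left(f \right)} = \left(5 + f\right) \left(- 2 f\right) f = - 2 f \left(5 + f\right) f = - 2 f^{2} \left(5 + f\right)$)
$\sqrt{\left(-26 + F{\left(\sqrt{4 - 5} \right)}\right) \left(-16\right) - 3929} = \sqrt{\left(-26 + 2 \left(\sqrt{4 - 5}\right)^{2} \left(-5 - \sqrt{4 - 5}\right)\right) \left(-16\right) - 3929} = \sqrt{\left(-26 + 2 \left(\sqrt{-1}\right)^{2} \left(-5 - \sqrt{-1}\right)\right) \left(-16\right) - 3929} = \sqrt{\left(-26 + 2 i^{2} \left(-5 - i\right)\right) \left(-16\right) - 3929} = \sqrt{\left(-26 + 2 \left(-1\right) \left(-5 - i\right)\right) \left(-16\right) - 3929} = \sqrt{\left(-26 + \left(10 + 2 i\right)\right) \left(-16\right) - 3929} = \sqrt{\left(-16 + 2 i\right) \left(-16\right) - 3929} = \sqrt{\left(256 - 32 i\right) - 3929} = \sqrt{-3673 - 32 i}$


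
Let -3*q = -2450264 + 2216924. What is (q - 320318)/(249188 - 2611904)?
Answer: 40423/393786 ≈ 0.10265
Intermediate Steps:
q = 77780 (q = -(-2450264 + 2216924)/3 = -1/3*(-233340) = 77780)
(q - 320318)/(249188 - 2611904) = (77780 - 320318)/(249188 - 2611904) = -242538/(-2362716) = -242538*(-1/2362716) = 40423/393786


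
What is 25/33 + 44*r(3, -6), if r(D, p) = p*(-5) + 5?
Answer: 50845/33 ≈ 1540.8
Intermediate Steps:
r(D, p) = 5 - 5*p (r(D, p) = -5*p + 5 = 5 - 5*p)
25/33 + 44*r(3, -6) = 25/33 + 44*(5 - 5*(-6)) = 25*(1/33) + 44*(5 + 30) = 25/33 + 44*35 = 25/33 + 1540 = 50845/33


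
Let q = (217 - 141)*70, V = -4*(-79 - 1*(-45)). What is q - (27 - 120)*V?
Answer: 17968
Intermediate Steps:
V = 136 (V = -4*(-79 + 45) = -4*(-34) = 136)
q = 5320 (q = 76*70 = 5320)
q - (27 - 120)*V = 5320 - (27 - 120)*136 = 5320 - (-93)*136 = 5320 - 1*(-12648) = 5320 + 12648 = 17968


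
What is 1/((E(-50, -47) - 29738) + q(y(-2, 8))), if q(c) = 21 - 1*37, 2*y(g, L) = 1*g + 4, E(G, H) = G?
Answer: -1/29804 ≈ -3.3553e-5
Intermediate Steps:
y(g, L) = 2 + g/2 (y(g, L) = (1*g + 4)/2 = (g + 4)/2 = (4 + g)/2 = 2 + g/2)
q(c) = -16 (q(c) = 21 - 37 = -16)
1/((E(-50, -47) - 29738) + q(y(-2, 8))) = 1/((-50 - 29738) - 16) = 1/(-29788 - 16) = 1/(-29804) = -1/29804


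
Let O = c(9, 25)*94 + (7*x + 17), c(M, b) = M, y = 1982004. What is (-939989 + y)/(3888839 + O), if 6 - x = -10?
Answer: 1042015/3889814 ≈ 0.26788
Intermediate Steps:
x = 16 (x = 6 - 1*(-10) = 6 + 10 = 16)
O = 975 (O = 9*94 + (7*16 + 17) = 846 + (112 + 17) = 846 + 129 = 975)
(-939989 + y)/(3888839 + O) = (-939989 + 1982004)/(3888839 + 975) = 1042015/3889814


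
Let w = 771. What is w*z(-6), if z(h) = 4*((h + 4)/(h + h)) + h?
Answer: -4112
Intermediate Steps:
z(h) = h + 2*(4 + h)/h (z(h) = 4*((4 + h)/((2*h))) + h = 4*((4 + h)*(1/(2*h))) + h = 4*((4 + h)/(2*h)) + h = 2*(4 + h)/h + h = h + 2*(4 + h)/h)
w*z(-6) = 771*(2 - 6 + 8/(-6)) = 771*(2 - 6 + 8*(-1/6)) = 771*(2 - 6 - 4/3) = 771*(-16/3) = -4112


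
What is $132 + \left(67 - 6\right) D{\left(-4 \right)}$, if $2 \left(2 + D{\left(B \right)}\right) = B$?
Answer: $-112$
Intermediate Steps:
$D{\left(B \right)} = -2 + \frac{B}{2}$
$132 + \left(67 - 6\right) D{\left(-4 \right)} = 132 + \left(67 - 6\right) \left(-2 + \frac{1}{2} \left(-4\right)\right) = 132 + 61 \left(-2 - 2\right) = 132 + 61 \left(-4\right) = 132 - 244 = -112$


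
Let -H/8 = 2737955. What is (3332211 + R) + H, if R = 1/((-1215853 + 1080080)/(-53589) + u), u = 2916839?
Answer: -2902911598807355387/156310620944 ≈ -1.8571e+7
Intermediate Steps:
H = -21903640 (H = -8*2737955 = -21903640)
R = 53589/156310620944 (R = 1/((-1215853 + 1080080)/(-53589) + 2916839) = 1/(-135773*(-1/53589) + 2916839) = 1/(135773/53589 + 2916839) = 1/(156310620944/53589) = 53589/156310620944 ≈ 3.4284e-7)
(3332211 + R) + H = (3332211 + 53589/156310620944) - 21903640 = 520859970526480773/156310620944 - 21903640 = -2902911598807355387/156310620944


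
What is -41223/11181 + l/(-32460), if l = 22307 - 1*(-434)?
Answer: -530788567/120978420 ≈ -4.3875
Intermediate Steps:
l = 22741 (l = 22307 + 434 = 22741)
-41223/11181 + l/(-32460) = -41223/11181 + 22741/(-32460) = -41223*1/11181 + 22741*(-1/32460) = -13741/3727 - 22741/32460 = -530788567/120978420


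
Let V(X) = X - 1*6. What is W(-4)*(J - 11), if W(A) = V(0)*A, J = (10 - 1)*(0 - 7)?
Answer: -1776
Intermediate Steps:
V(X) = -6 + X (V(X) = X - 6 = -6 + X)
J = -63 (J = 9*(-7) = -63)
W(A) = -6*A (W(A) = (-6 + 0)*A = -6*A)
W(-4)*(J - 11) = (-6*(-4))*(-63 - 11) = 24*(-74) = -1776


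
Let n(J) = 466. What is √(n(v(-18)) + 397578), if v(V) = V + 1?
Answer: 2*√99511 ≈ 630.91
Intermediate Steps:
v(V) = 1 + V
√(n(v(-18)) + 397578) = √(466 + 397578) = √398044 = 2*√99511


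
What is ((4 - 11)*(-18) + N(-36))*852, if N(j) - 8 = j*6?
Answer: -69864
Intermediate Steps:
N(j) = 8 + 6*j (N(j) = 8 + j*6 = 8 + 6*j)
((4 - 11)*(-18) + N(-36))*852 = ((4 - 11)*(-18) + (8 + 6*(-36)))*852 = (-7*(-18) + (8 - 216))*852 = (126 - 208)*852 = -82*852 = -69864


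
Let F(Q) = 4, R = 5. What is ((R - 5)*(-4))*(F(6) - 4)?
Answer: 0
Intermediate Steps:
((R - 5)*(-4))*(F(6) - 4) = ((5 - 5)*(-4))*(4 - 4) = (0*(-4))*0 = 0*0 = 0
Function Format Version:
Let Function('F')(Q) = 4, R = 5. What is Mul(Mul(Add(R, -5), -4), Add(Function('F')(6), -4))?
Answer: 0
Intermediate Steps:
Mul(Mul(Add(R, -5), -4), Add(Function('F')(6), -4)) = Mul(Mul(Add(5, -5), -4), Add(4, -4)) = Mul(Mul(0, -4), 0) = Mul(0, 0) = 0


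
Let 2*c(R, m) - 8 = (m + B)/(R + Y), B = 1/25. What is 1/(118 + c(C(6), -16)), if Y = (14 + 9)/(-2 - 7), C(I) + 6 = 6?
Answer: 1150/143891 ≈ 0.0079922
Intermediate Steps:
C(I) = 0 (C(I) = -6 + 6 = 0)
Y = -23/9 (Y = 23/(-9) = 23*(-⅑) = -23/9 ≈ -2.5556)
B = 1/25 ≈ 0.040000
c(R, m) = 4 + (1/25 + m)/(2*(-23/9 + R)) (c(R, m) = 4 + ((m + 1/25)/(R - 23/9))/2 = 4 + ((1/25 + m)/(-23/9 + R))/2 = 4 + (1/25 + m)/(2*(-23/9 + R)))
1/(118 + c(C(6), -16)) = 1/(118 + (-4591 + 225*(-16) + 1800*0)/(50*(-23 + 9*0))) = 1/(118 + (-4591 - 3600 + 0)/(50*(-23 + 0))) = 1/(118 + (1/50)*(-8191)/(-23)) = 1/(118 + (1/50)*(-1/23)*(-8191)) = 1/(118 + 8191/1150) = 1/(143891/1150) = 1150/143891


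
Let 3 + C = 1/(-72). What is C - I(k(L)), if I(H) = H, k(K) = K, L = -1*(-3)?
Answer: -433/72 ≈ -6.0139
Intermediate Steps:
C = -217/72 (C = -3 + 1/(-72) = -3 - 1/72 = -217/72 ≈ -3.0139)
L = 3
C - I(k(L)) = -217/72 - 1*3 = -217/72 - 3 = -433/72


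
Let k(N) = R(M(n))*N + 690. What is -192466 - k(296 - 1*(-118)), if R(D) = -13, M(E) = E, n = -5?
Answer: -187774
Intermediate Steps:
k(N) = 690 - 13*N (k(N) = -13*N + 690 = 690 - 13*N)
-192466 - k(296 - 1*(-118)) = -192466 - (690 - 13*(296 - 1*(-118))) = -192466 - (690 - 13*(296 + 118)) = -192466 - (690 - 13*414) = -192466 - (690 - 5382) = -192466 - 1*(-4692) = -192466 + 4692 = -187774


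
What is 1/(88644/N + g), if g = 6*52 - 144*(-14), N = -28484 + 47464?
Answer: 4745/11068521 ≈ 0.00042869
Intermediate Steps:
N = 18980
g = 2328 (g = 312 + 2016 = 2328)
1/(88644/N + g) = 1/(88644/18980 + 2328) = 1/(88644*(1/18980) + 2328) = 1/(22161/4745 + 2328) = 1/(11068521/4745) = 4745/11068521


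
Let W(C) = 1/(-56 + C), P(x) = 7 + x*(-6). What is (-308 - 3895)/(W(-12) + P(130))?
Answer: 285804/52565 ≈ 5.4372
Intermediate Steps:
P(x) = 7 - 6*x
(-308 - 3895)/(W(-12) + P(130)) = (-308 - 3895)/(1/(-56 - 12) + (7 - 6*130)) = -4203/(1/(-68) + (7 - 780)) = -4203/(-1/68 - 773) = -4203/(-52565/68) = -4203*(-68/52565) = 285804/52565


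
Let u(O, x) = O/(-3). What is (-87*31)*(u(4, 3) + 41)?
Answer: -106981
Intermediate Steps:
u(O, x) = -O/3 (u(O, x) = O*(-1/3) = -O/3)
(-87*31)*(u(4, 3) + 41) = (-87*31)*(-1/3*4 + 41) = -2697*(-4/3 + 41) = -2697*119/3 = -106981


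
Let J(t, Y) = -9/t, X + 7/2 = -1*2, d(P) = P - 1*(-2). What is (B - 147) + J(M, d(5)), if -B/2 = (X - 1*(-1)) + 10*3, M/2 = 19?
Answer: -7533/38 ≈ -198.24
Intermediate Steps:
d(P) = 2 + P (d(P) = P + 2 = 2 + P)
M = 38 (M = 2*19 = 38)
X = -11/2 (X = -7/2 - 1*2 = -7/2 - 2 = -11/2 ≈ -5.5000)
B = -51 (B = -2*((-11/2 - 1*(-1)) + 10*3) = -2*((-11/2 + 1) + 30) = -2*(-9/2 + 30) = -2*51/2 = -51)
(B - 147) + J(M, d(5)) = (-51 - 147) - 9/38 = -198 - 9*1/38 = -198 - 9/38 = -7533/38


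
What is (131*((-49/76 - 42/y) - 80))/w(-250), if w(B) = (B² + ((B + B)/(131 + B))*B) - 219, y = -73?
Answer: -2308341175/13475054524 ≈ -0.17130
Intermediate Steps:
w(B) = -219 + B² + 2*B²/(131 + B) (w(B) = (B² + ((2*B)/(131 + B))*B) - 219 = (B² + (2*B/(131 + B))*B) - 219 = (B² + 2*B²/(131 + B)) - 219 = -219 + B² + 2*B²/(131 + B))
(131*((-49/76 - 42/y) - 80))/w(-250) = (131*((-49/76 - 42/(-73)) - 80))/(((-28689 + (-250)³ - 219*(-250) + 133*(-250)²)/(131 - 250))) = (131*((-49*1/76 - 42*(-1/73)) - 80))/(((-28689 - 15625000 + 54750 + 133*62500)/(-119))) = (131*((-49/76 + 42/73) - 80))/((-(-28689 - 15625000 + 54750 + 8312500)/119)) = (131*(-385/5548 - 80))/((-1/119*(-7286439))) = (131*(-444225/5548))/(7286439/119) = -58193475/5548*119/7286439 = -2308341175/13475054524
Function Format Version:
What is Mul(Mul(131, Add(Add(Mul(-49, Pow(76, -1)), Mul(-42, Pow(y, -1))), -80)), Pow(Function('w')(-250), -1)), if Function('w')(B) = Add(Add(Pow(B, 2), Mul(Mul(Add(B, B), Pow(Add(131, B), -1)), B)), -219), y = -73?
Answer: Rational(-2308341175, 13475054524) ≈ -0.17130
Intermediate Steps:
Function('w')(B) = Add(-219, Pow(B, 2), Mul(2, Pow(B, 2), Pow(Add(131, B), -1))) (Function('w')(B) = Add(Add(Pow(B, 2), Mul(Mul(Mul(2, B), Pow(Add(131, B), -1)), B)), -219) = Add(Add(Pow(B, 2), Mul(Mul(2, B, Pow(Add(131, B), -1)), B)), -219) = Add(Add(Pow(B, 2), Mul(2, Pow(B, 2), Pow(Add(131, B), -1))), -219) = Add(-219, Pow(B, 2), Mul(2, Pow(B, 2), Pow(Add(131, B), -1))))
Mul(Mul(131, Add(Add(Mul(-49, Pow(76, -1)), Mul(-42, Pow(y, -1))), -80)), Pow(Function('w')(-250), -1)) = Mul(Mul(131, Add(Add(Mul(-49, Pow(76, -1)), Mul(-42, Pow(-73, -1))), -80)), Pow(Mul(Pow(Add(131, -250), -1), Add(-28689, Pow(-250, 3), Mul(-219, -250), Mul(133, Pow(-250, 2)))), -1)) = Mul(Mul(131, Add(Add(Mul(-49, Rational(1, 76)), Mul(-42, Rational(-1, 73))), -80)), Pow(Mul(Pow(-119, -1), Add(-28689, -15625000, 54750, Mul(133, 62500))), -1)) = Mul(Mul(131, Add(Add(Rational(-49, 76), Rational(42, 73)), -80)), Pow(Mul(Rational(-1, 119), Add(-28689, -15625000, 54750, 8312500)), -1)) = Mul(Mul(131, Add(Rational(-385, 5548), -80)), Pow(Mul(Rational(-1, 119), -7286439), -1)) = Mul(Mul(131, Rational(-444225, 5548)), Pow(Rational(7286439, 119), -1)) = Mul(Rational(-58193475, 5548), Rational(119, 7286439)) = Rational(-2308341175, 13475054524)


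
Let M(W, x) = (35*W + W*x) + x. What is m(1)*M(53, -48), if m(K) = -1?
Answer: 737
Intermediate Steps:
M(W, x) = x + 35*W + W*x
m(1)*M(53, -48) = -(-48 + 35*53 + 53*(-48)) = -(-48 + 1855 - 2544) = -1*(-737) = 737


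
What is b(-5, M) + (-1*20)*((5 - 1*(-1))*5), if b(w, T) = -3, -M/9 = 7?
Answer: -603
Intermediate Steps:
M = -63 (M = -9*7 = -63)
b(-5, M) + (-1*20)*((5 - 1*(-1))*5) = -3 + (-1*20)*((5 - 1*(-1))*5) = -3 - 20*(5 + 1)*5 = -3 - 120*5 = -3 - 20*30 = -3 - 600 = -603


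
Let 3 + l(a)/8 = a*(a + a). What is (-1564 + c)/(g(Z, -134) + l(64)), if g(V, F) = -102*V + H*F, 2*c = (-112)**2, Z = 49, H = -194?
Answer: 2354/43255 ≈ 0.054421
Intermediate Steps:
c = 6272 (c = (1/2)*(-112)**2 = (1/2)*12544 = 6272)
g(V, F) = -194*F - 102*V (g(V, F) = -102*V - 194*F = -194*F - 102*V)
l(a) = -24 + 16*a**2 (l(a) = -24 + 8*(a*(a + a)) = -24 + 8*(a*(2*a)) = -24 + 8*(2*a**2) = -24 + 16*a**2)
(-1564 + c)/(g(Z, -134) + l(64)) = (-1564 + 6272)/((-194*(-134) - 102*49) + (-24 + 16*64**2)) = 4708/((25996 - 4998) + (-24 + 16*4096)) = 4708/(20998 + (-24 + 65536)) = 4708/(20998 + 65512) = 4708/86510 = 4708*(1/86510) = 2354/43255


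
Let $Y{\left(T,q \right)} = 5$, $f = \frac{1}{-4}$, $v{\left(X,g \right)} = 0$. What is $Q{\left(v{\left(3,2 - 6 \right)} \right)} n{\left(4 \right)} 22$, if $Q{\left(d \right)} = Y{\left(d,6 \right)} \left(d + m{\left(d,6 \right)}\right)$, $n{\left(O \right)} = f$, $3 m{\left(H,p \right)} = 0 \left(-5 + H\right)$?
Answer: $0$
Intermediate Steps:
$f = - \frac{1}{4} \approx -0.25$
$m{\left(H,p \right)} = 0$ ($m{\left(H,p \right)} = \frac{0 \left(-5 + H\right)}{3} = \frac{1}{3} \cdot 0 = 0$)
$n{\left(O \right)} = - \frac{1}{4}$
$Q{\left(d \right)} = 5 d$ ($Q{\left(d \right)} = 5 \left(d + 0\right) = 5 d$)
$Q{\left(v{\left(3,2 - 6 \right)} \right)} n{\left(4 \right)} 22 = 5 \cdot 0 \left(- \frac{1}{4}\right) 22 = 0 \left(- \frac{1}{4}\right) 22 = 0 \cdot 22 = 0$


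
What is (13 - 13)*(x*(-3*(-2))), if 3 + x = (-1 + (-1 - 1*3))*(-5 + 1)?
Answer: 0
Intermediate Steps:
x = 17 (x = -3 + (-1 + (-1 - 1*3))*(-5 + 1) = -3 + (-1 + (-1 - 3))*(-4) = -3 + (-1 - 4)*(-4) = -3 - 5*(-4) = -3 + 20 = 17)
(13 - 13)*(x*(-3*(-2))) = (13 - 13)*(17*(-3*(-2))) = 0*(17*6) = 0*102 = 0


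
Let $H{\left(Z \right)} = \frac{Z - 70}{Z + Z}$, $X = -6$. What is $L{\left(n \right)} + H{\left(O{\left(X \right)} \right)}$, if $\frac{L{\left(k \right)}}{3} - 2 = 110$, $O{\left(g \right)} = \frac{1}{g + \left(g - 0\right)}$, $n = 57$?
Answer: $\frac{1513}{2} \approx 756.5$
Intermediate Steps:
$O{\left(g \right)} = \frac{1}{2 g}$ ($O{\left(g \right)} = \frac{1}{g + \left(g + 0\right)} = \frac{1}{g + g} = \frac{1}{2 g}$)
$L{\left(k \right)} = 336$ ($L{\left(k \right)} = 6 + 3 \cdot 110 = 6 + 330 = 336$)
$H{\left(Z \right)} = \frac{-70 + Z}{2 Z}$
$L{\left(n \right)} + H{\left(O{\left(X \right)} \right)} = 336 + \frac{-70 + \frac{1}{2 \left(-6\right)}}{2 \frac{1}{2 \left(-6\right)}} = 336 + \frac{-70 + \frac{1}{2} \left(- \frac{1}{6}\right)}{2 \cdot \frac{1}{2} \left(- \frac{1}{6}\right)} = 336 + \frac{-70 - \frac{1}{12}}{2 \left(- \frac{1}{12}\right)} = 336 + \frac{1}{2} \left(-12\right) \left(- \frac{841}{12}\right) = 336 + \frac{841}{2} = \frac{1513}{2}$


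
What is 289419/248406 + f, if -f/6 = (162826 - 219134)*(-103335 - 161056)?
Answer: -7396203410875063/82802 ≈ -8.9324e+10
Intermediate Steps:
f = -89323970568 (f = -6*(162826 - 219134)*(-103335 - 161056) = -(-337848)*(-264391) = -6*14887328428 = -89323970568)
289419/248406 + f = 289419/248406 - 89323970568 = 289419*(1/248406) - 89323970568 = 96473/82802 - 89323970568 = -7396203410875063/82802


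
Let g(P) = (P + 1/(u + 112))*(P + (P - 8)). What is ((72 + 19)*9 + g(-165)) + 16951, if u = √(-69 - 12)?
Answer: 928404644/12625 + 3042*I/12625 ≈ 73537.0 + 0.24095*I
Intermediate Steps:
u = 9*I (u = √(-81) = 9*I ≈ 9.0*I)
g(P) = (-8 + 2*P)*(P + (112 - 9*I)/12625) (g(P) = (P + 1/(9*I + 112))*(P + (P - 8)) = (P + 1/(112 + 9*I))*(P + (-8 + P)) = (P + (112 - 9*I)/12625)*(-8 + 2*P) = (-8 + 2*P)*(P + (112 - 9*I)/12625))
((72 + 19)*9 + g(-165)) + 16951 = ((72 + 19)*9 + (112 - 9*I)*(-8 - 165*(-894 - 72*I) + (-165)²*(224 + 18*I))/12625) + 16951 = (91*9 + (112 - 9*I)*(-8 + (147510 + 11880*I) + 27225*(224 + 18*I))/12625) + 16951 = (819 + (112 - 9*I)*(-8 + (147510 + 11880*I) + (6098400 + 490050*I))/12625) + 16951 = (819 + (112 - 9*I)*(6245902 + 501930*I)/12625) + 16951 = 17770 + (112 - 9*I)*(6245902 + 501930*I)/12625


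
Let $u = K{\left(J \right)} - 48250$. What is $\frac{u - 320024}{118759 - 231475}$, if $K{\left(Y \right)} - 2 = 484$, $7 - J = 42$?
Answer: $\frac{30649}{9393} \approx 3.263$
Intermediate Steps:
$J = -35$ ($J = 7 - 42 = -35$)
$K{\left(Y \right)} = 486$ ($K{\left(Y \right)} = 2 + 484 = 486$)
$u = -47764$ ($u = 486 - 48250 = -47764$)
$\frac{u - 320024}{118759 - 231475} = \frac{-47764 - 320024}{118759 - 231475} = - \frac{367788}{-112716} = \left(-367788\right) \left(- \frac{1}{112716}\right) = \frac{30649}{9393}$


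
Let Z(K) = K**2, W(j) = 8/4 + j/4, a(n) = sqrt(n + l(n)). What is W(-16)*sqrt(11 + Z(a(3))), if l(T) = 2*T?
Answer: -4*sqrt(5) ≈ -8.9443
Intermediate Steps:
a(n) = sqrt(3)*sqrt(n) (a(n) = sqrt(n + 2*n) = sqrt(3*n) = sqrt(3)*sqrt(n))
W(j) = 2 + j/4 (W(j) = 8*(1/4) + j*(1/4) = 2 + j/4)
W(-16)*sqrt(11 + Z(a(3))) = (2 + (1/4)*(-16))*sqrt(11 + (sqrt(3)*sqrt(3))**2) = (2 - 4)*sqrt(11 + 3**2) = -2*sqrt(11 + 9) = -4*sqrt(5)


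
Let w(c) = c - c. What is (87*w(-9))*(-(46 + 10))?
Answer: 0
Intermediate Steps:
w(c) = 0
(87*w(-9))*(-(46 + 10)) = (87*0)*(-(46 + 10)) = 0*(-1*56) = 0*(-56) = 0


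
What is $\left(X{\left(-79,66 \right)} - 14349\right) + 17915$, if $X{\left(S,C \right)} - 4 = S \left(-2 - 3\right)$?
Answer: $3965$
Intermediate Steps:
$X{\left(S,C \right)} = 4 - 5 S$ ($X{\left(S,C \right)} = 4 + S \left(-2 - 3\right) = 4 + S \left(-5\right) = 4 - 5 S$)
$\left(X{\left(-79,66 \right)} - 14349\right) + 17915 = \left(\left(4 - -395\right) - 14349\right) + 17915 = \left(\left(4 + 395\right) - 14349\right) + 17915 = \left(399 - 14349\right) + 17915 = -13950 + 17915 = 3965$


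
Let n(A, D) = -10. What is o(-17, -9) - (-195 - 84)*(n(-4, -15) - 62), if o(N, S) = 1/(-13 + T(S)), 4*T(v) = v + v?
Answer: -703082/35 ≈ -20088.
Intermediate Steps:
T(v) = v/2 (T(v) = (v + v)/4 = (2*v)/4 = v/2)
o(N, S) = 1/(-13 + S/2)
o(-17, -9) - (-195 - 84)*(n(-4, -15) - 62) = 2/(-26 - 9) - (-195 - 84)*(-10 - 62) = 2/(-35) - (-279)*(-72) = 2*(-1/35) - 1*20088 = -2/35 - 20088 = -703082/35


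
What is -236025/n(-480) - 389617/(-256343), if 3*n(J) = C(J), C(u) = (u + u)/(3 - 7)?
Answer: -12094437443/4101488 ≈ -2948.8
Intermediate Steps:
C(u) = -u/2 (C(u) = (2*u)/(-4) = (2*u)*(-¼) = -u/2)
n(J) = -J/6 (n(J) = (-J/2)/3 = -J/6)
-236025/n(-480) - 389617/(-256343) = -236025/((-⅙*(-480))) - 389617/(-256343) = -236025/80 - 389617*(-1/256343) = -236025*1/80 + 389617/256343 = -47205/16 + 389617/256343 = -12094437443/4101488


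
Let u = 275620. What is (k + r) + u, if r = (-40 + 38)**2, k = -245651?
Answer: 29973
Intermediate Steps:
r = 4 (r = (-2)**2 = 4)
(k + r) + u = (-245651 + 4) + 275620 = -245647 + 275620 = 29973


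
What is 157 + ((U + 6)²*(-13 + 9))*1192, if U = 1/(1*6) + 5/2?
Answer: -3221755/9 ≈ -3.5797e+5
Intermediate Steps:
U = 8/3 (U = 1*(⅙) + 5*(½) = ⅙ + 5/2 = 8/3 ≈ 2.6667)
157 + ((U + 6)²*(-13 + 9))*1192 = 157 + ((8/3 + 6)²*(-13 + 9))*1192 = 157 + ((26/3)²*(-4))*1192 = 157 + ((676/9)*(-4))*1192 = 157 - 2704/9*1192 = 157 - 3223168/9 = -3221755/9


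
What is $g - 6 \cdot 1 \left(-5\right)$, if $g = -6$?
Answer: $24$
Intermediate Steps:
$g - 6 \cdot 1 \left(-5\right) = -6 - 6 \cdot 1 \left(-5\right) = -6 - 6 \left(-5\right) = -6 - -30 = -6 + 30 = 24$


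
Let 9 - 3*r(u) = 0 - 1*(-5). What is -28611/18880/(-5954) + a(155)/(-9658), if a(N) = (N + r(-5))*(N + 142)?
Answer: -237231952731/49348657280 ≈ -4.8073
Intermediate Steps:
r(u) = 4/3 (r(u) = 3 - (0 - 1*(-5))/3 = 3 - (0 + 5)/3 = 3 - 1/3*5 = 3 - 5/3 = 4/3)
a(N) = (142 + N)*(4/3 + N) (a(N) = (N + 4/3)*(N + 142) = (4/3 + N)*(142 + N) = (142 + N)*(4/3 + N))
-28611/18880/(-5954) + a(155)/(-9658) = -28611/18880/(-5954) + (568/3 + 155**2 + (430/3)*155)/(-9658) = -28611*1/18880*(-1/5954) + (568/3 + 24025 + 66650/3)*(-1/9658) = -28611/18880*(-1/5954) + 46431*(-1/9658) = 28611/112411520 - 4221/878 = -237231952731/49348657280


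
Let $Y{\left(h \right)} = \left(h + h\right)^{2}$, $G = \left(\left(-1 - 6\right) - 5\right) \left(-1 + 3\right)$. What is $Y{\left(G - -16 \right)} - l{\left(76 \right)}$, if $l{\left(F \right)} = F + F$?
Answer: $104$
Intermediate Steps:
$l{\left(F \right)} = 2 F$
$G = -24$ ($G = \left(\left(-1 - 6\right) - 5\right) 2 = \left(-7 - 5\right) 2 = \left(-12\right) 2 = -24$)
$Y{\left(h \right)} = 4 h^{2}$ ($Y{\left(h \right)} = \left(2 h\right)^{2} = 4 h^{2}$)
$Y{\left(G - -16 \right)} - l{\left(76 \right)} = 4 \left(-24 - -16\right)^{2} - 2 \cdot 76 = 4 \left(-24 + 16\right)^{2} - 152 = 4 \left(-8\right)^{2} - 152 = 4 \cdot 64 - 152 = 256 - 152 = 104$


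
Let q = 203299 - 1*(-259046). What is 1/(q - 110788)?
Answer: 1/351557 ≈ 2.8445e-6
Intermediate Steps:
q = 462345 (q = 203299 + 259046 = 462345)
1/(q - 110788) = 1/(462345 - 110788) = 1/351557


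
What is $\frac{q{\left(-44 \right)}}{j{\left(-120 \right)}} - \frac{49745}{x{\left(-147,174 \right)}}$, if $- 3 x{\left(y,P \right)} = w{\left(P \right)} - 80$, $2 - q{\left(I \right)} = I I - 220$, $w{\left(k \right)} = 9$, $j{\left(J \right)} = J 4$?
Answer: $- \frac{35755553}{17040} \approx -2098.3$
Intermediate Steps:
$j{\left(J \right)} = 4 J$
$q{\left(I \right)} = 222 - I^{2}$ ($q{\left(I \right)} = 2 - \left(I I - 220\right) = 2 - \left(I^{2} - 220\right) = 2 - \left(-220 + I^{2}\right) = 222 - I^{2}$)
$x{\left(y,P \right)} = \frac{71}{3}$ ($x{\left(y,P \right)} = - \frac{9 - 80}{3} = \left(- \frac{1}{3}\right) \left(-71\right) = \frac{71}{3}$)
$\frac{q{\left(-44 \right)}}{j{\left(-120 \right)}} - \frac{49745}{x{\left(-147,174 \right)}} = \frac{222 - \left(-44\right)^{2}}{4 \left(-120\right)} - \frac{49745}{\frac{71}{3}} = \frac{222 - 1936}{-480} - \frac{149235}{71} = \left(222 - 1936\right) \left(- \frac{1}{480}\right) - \frac{149235}{71} = \left(-1714\right) \left(- \frac{1}{480}\right) - \frac{149235}{71} = \frac{857}{240} - \frac{149235}{71} = - \frac{35755553}{17040}$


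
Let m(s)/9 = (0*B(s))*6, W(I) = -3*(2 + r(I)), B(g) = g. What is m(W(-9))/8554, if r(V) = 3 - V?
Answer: 0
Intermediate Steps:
W(I) = -15 + 3*I (W(I) = -3*(2 + (3 - I)) = -3*(5 - I) = -15 + 3*I)
m(s) = 0 (m(s) = 9*((0*s)*6) = 9*(0*6) = 9*0 = 0)
m(W(-9))/8554 = 0/8554 = 0*(1/8554) = 0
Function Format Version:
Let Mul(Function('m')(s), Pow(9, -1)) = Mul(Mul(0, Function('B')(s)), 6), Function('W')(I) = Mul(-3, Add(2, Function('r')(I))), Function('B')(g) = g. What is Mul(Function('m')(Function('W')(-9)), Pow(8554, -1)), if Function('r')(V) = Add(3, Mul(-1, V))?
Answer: 0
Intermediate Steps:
Function('W')(I) = Add(-15, Mul(3, I)) (Function('W')(I) = Mul(-3, Add(2, Add(3, Mul(-1, I)))) = Mul(-3, Add(5, Mul(-1, I))) = Add(-15, Mul(3, I)))
Function('m')(s) = 0 (Function('m')(s) = Mul(9, Mul(Mul(0, s), 6)) = Mul(9, Mul(0, 6)) = Mul(9, 0) = 0)
Mul(Function('m')(Function('W')(-9)), Pow(8554, -1)) = Mul(0, Pow(8554, -1)) = Mul(0, Rational(1, 8554)) = 0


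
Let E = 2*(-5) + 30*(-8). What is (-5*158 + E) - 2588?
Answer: -3628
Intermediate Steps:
E = -250 (E = -10 - 240 = -250)
(-5*158 + E) - 2588 = (-5*158 - 250) - 2588 = (-790 - 250) - 2588 = -1040 - 2588 = -3628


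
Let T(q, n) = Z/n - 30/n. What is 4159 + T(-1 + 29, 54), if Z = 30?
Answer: 4159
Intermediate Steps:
T(q, n) = 0 (T(q, n) = 30/n - 30/n = 0)
4159 + T(-1 + 29, 54) = 4159 + 0 = 4159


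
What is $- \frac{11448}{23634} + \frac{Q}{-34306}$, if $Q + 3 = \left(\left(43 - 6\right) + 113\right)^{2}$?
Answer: $- \frac{51357177}{45043778} \approx -1.1402$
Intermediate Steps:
$Q = 22497$ ($Q = -3 + \left(\left(43 - 6\right) + 113\right)^{2} = -3 + \left(37 + 113\right)^{2} = -3 + 150^{2} = -3 + 22500 = 22497$)
$- \frac{11448}{23634} + \frac{Q}{-34306} = - \frac{11448}{23634} + \frac{22497}{-34306} = \left(-11448\right) \frac{1}{23634} + 22497 \left(- \frac{1}{34306}\right) = - \frac{636}{1313} - \frac{22497}{34306} = - \frac{51357177}{45043778}$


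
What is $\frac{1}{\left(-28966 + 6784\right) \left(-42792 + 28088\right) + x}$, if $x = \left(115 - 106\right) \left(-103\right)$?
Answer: $\frac{1}{326163201} \approx 3.0659 \cdot 10^{-9}$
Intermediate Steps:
$x = -927$ ($x = 9 \left(-103\right) = -927$)
$\frac{1}{\left(-28966 + 6784\right) \left(-42792 + 28088\right) + x} = \frac{1}{\left(-28966 + 6784\right) \left(-42792 + 28088\right) - 927} = \frac{1}{\left(-22182\right) \left(-14704\right) - 927} = \frac{1}{326164128 - 927} = \frac{1}{326163201}$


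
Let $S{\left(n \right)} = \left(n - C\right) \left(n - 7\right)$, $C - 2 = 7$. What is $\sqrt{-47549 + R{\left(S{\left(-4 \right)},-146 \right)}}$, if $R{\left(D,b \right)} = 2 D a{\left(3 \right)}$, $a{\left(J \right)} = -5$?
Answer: $i \sqrt{48979} \approx 221.31 i$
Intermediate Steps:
$C = 9$ ($C = 2 + 7 = 9$)
$S{\left(n \right)} = \left(-9 + n\right) \left(-7 + n\right)$ ($S{\left(n \right)} = \left(n - 9\right) \left(n - 7\right) = \left(n - 9\right) \left(-7 + n\right) = \left(-9 + n\right) \left(-7 + n\right)$)
$R{\left(D,b \right)} = - 10 D$ ($R{\left(D,b \right)} = 2 D \left(-5\right) = - 10 D$)
$\sqrt{-47549 + R{\left(S{\left(-4 \right)},-146 \right)}} = \sqrt{-47549 - 10 \left(63 + \left(-4\right)^{2} - -64\right)} = \sqrt{-47549 - 10 \left(63 + 16 + 64\right)} = \sqrt{-47549 - 1430} = \sqrt{-48979} = i \sqrt{48979}$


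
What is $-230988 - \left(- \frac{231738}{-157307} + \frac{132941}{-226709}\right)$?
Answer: $- \frac{8237736494741399}{35662912663} \approx -2.3099 \cdot 10^{5}$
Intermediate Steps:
$-230988 - \left(- \frac{231738}{-157307} + \frac{132941}{-226709}\right) = -230988 - \left(\left(-231738\right) \left(- \frac{1}{157307}\right) + 132941 \left(- \frac{1}{226709}\right)\right) = -230988 - \left(\frac{231738}{157307} - \frac{132941}{226709}\right) = -230988 - \frac{31624540355}{35662912663} = - \frac{8237736494741399}{35662912663}$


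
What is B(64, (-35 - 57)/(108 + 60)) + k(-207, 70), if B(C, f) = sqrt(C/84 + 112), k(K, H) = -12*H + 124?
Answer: -716 + 8*sqrt(777)/21 ≈ -705.38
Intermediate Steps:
k(K, H) = 124 - 12*H
B(C, f) = sqrt(112 + C/84) (B(C, f) = sqrt(C*(1/84) + 112) = sqrt(C/84 + 112) = sqrt(112 + C/84))
B(64, (-35 - 57)/(108 + 60)) + k(-207, 70) = sqrt(197568 + 21*64)/42 + (124 - 12*70) = sqrt(197568 + 1344)/42 + (124 - 840) = sqrt(198912)/42 - 716 = (16*sqrt(777))/42 - 716 = 8*sqrt(777)/21 - 716 = -716 + 8*sqrt(777)/21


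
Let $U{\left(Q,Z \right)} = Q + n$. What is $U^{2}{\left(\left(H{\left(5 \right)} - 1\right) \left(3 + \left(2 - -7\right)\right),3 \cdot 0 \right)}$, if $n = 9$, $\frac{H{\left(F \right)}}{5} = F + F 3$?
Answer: $1432809$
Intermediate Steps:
$H{\left(F \right)} = 20 F$ ($H{\left(F \right)} = 5 \left(F + F 3\right) = 5 \left(F + 3 F\right) = 5 \cdot 4 F = 20 F$)
$U{\left(Q,Z \right)} = 9 + Q$ ($U{\left(Q,Z \right)} = Q + 9 = 9 + Q$)
$U^{2}{\left(\left(H{\left(5 \right)} - 1\right) \left(3 + \left(2 - -7\right)\right),3 \cdot 0 \right)} = \left(9 + \left(20 \cdot 5 - 1\right) \left(3 + \left(2 - -7\right)\right)\right)^{2} = \left(9 + \left(100 - 1\right) \left(3 + \left(2 + 7\right)\right)\right)^{2} = \left(9 + 99 \left(3 + 9\right)\right)^{2} = \left(9 + 99 \cdot 12\right)^{2} = \left(9 + 1188\right)^{2} = 1197^{2} = 1432809$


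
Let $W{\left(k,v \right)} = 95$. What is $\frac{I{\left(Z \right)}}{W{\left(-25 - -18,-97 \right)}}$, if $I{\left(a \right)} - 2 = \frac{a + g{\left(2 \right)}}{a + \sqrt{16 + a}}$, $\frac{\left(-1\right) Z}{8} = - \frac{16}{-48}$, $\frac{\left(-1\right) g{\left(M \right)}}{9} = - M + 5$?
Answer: $- \frac{15}{133} - \frac{89 \sqrt{30}}{2660} \approx -0.29604$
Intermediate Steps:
$g{\left(M \right)} = -45 + 9 M$ ($g{\left(M \right)} = - 9 \left(- M + 5\right) = - 9 \left(5 - M\right) = -45 + 9 M$)
$Z = - \frac{8}{3}$ ($Z = - 8 \left(- \frac{16}{-48}\right) = - 8 \left(\left(-16\right) \left(- \frac{1}{48}\right)\right) = \left(-8\right) \frac{1}{3} = - \frac{8}{3} \approx -2.6667$)
$I{\left(a \right)} = 2 + \frac{-27 + a}{a + \sqrt{16 + a}}$ ($I{\left(a \right)} = 2 + \frac{a + \left(-45 + 9 \cdot 2\right)}{a + \sqrt{16 + a}} = 2 + \frac{a + \left(-45 + 18\right)}{a + \sqrt{16 + a}} = 2 + \frac{a - 27}{a + \sqrt{16 + a}} = 2 + \frac{-27 + a}{a + \sqrt{16 + a}}$)
$\frac{I{\left(Z \right)}}{W{\left(-25 - -18,-97 \right)}} = \frac{\frac{1}{- \frac{8}{3} + \sqrt{16 - \frac{8}{3}}} \left(-27 + 2 \sqrt{16 - \frac{8}{3}} + 3 \left(- \frac{8}{3}\right)\right)}{95} = \frac{-27 + 2 \sqrt{\frac{40}{3}} - 8}{- \frac{8}{3} + \sqrt{\frac{40}{3}}} \cdot \frac{1}{95} = \frac{-27 + 2 \frac{2 \sqrt{30}}{3} - 8}{- \frac{8}{3} + \frac{2 \sqrt{30}}{3}} \cdot \frac{1}{95} = \frac{-27 + \frac{4 \sqrt{30}}{3} - 8}{- \frac{8}{3} + \frac{2 \sqrt{30}}{3}} \cdot \frac{1}{95} = \frac{-35 + \frac{4 \sqrt{30}}{3}}{- \frac{8}{3} + \frac{2 \sqrt{30}}{3}} \cdot \frac{1}{95} = \frac{-35 + \frac{4 \sqrt{30}}{3}}{95 \left(- \frac{8}{3} + \frac{2 \sqrt{30}}{3}\right)}$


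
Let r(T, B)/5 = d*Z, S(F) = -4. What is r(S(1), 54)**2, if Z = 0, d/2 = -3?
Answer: 0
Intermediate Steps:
d = -6 (d = 2*(-3) = -6)
r(T, B) = 0 (r(T, B) = 5*(-6*0) = 5*0 = 0)
r(S(1), 54)**2 = 0**2 = 0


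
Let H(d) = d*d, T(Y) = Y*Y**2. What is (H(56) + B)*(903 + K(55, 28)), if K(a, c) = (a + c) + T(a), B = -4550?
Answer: -236648454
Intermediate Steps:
T(Y) = Y**3
H(d) = d**2
K(a, c) = a + c + a**3 (K(a, c) = (a + c) + a**3 = a + c + a**3)
(H(56) + B)*(903 + K(55, 28)) = (56**2 - 4550)*(903 + (55 + 28 + 55**3)) = (3136 - 4550)*(903 + (55 + 28 + 166375)) = -1414*(903 + 166458) = -1414*167361 = -236648454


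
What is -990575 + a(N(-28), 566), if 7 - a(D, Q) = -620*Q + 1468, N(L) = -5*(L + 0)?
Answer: -641116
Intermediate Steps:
N(L) = -5*L
a(D, Q) = -1461 + 620*Q (a(D, Q) = 7 - (-620*Q + 1468) = 7 - (1468 - 620*Q) = 7 + (-1468 + 620*Q) = -1461 + 620*Q)
-990575 + a(N(-28), 566) = -990575 + (-1461 + 620*566) = -990575 + (-1461 + 350920) = -990575 + 349459 = -641116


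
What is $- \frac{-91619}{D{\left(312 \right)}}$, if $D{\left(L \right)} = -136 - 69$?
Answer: $- \frac{91619}{205} \approx -446.92$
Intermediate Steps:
$D{\left(L \right)} = -205$
$- \frac{-91619}{D{\left(312 \right)}} = - \frac{-91619}{-205} = - \frac{\left(-91619\right) \left(-1\right)}{205} = \left(-1\right) \frac{91619}{205} = - \frac{91619}{205}$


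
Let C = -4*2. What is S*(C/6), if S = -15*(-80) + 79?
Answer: -5116/3 ≈ -1705.3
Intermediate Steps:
C = -8
S = 1279 (S = 1200 + 79 = 1279)
S*(C/6) = 1279*(-8/6) = 1279*((⅙)*(-8)) = 1279*(-4/3) = -5116/3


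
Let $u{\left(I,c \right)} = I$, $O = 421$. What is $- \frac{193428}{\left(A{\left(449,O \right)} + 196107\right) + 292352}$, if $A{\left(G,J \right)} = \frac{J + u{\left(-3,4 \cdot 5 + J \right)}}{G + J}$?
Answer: $- \frac{42070590}{106239937} \approx -0.396$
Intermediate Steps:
$A{\left(G,J \right)} = \frac{-3 + J}{G + J}$ ($A{\left(G,J \right)} = \frac{J - 3}{G + J} = \frac{-3 + J}{G + J}$)
$- \frac{193428}{\left(A{\left(449,O \right)} + 196107\right) + 292352} = - \frac{193428}{\left(\frac{-3 + 421}{449 + 421} + 196107\right) + 292352} = - \frac{193428}{\left(\frac{1}{870} \cdot 418 + 196107\right) + 292352} = - \frac{193428}{\left(\frac{209}{435} + 196107\right) + 292352} = - \frac{193428}{\frac{85306754}{435} + 292352} = - \frac{193428}{\frac{212479874}{435}} = \left(-193428\right) \frac{435}{212479874} = - \frac{42070590}{106239937}$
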